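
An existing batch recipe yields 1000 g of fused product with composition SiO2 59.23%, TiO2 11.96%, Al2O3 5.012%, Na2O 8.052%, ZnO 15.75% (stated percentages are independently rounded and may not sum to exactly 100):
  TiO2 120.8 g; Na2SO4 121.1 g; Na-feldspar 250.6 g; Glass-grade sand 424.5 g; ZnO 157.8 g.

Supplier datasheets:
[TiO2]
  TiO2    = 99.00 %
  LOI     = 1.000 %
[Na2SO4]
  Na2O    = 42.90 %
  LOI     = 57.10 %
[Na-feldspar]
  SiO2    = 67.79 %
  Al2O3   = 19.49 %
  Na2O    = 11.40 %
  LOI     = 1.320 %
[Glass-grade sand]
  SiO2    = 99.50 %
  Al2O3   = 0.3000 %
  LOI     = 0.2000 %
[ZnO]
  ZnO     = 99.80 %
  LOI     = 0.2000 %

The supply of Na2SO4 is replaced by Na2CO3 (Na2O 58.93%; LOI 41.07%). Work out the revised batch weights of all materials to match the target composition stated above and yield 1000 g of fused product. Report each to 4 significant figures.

All internal work maintains exact precision in every operation — rounding to 4 significant digits extends to every mid-chain value as displayed. Every reported figure is rounded a single time; derived quantities are computed using the weight values on 1000 g of glass in exact precision (net glass mass, LOI, five oxide percentages, yield, totals) as given in the problem or the answer.
Per-oxide target masses for 1000 g fused product:
  SiO2: 59.23% × 1000 = 592.3 g
  TiO2: 11.96% × 1000 = 119.6 g
  Al2O3: 5.012% × 1000 = 50.12 g
  Na2O: 8.052% × 1000 = 80.52 g
  ZnO: 15.75% × 1000 = 157.5 g
Verifying the oxide balance with the batch weights as given, on the stated basis (sum by sum, the targets are met exact up to rounding of places):
  SiO2: 250.6·0.6779 + 424.5·0.9950 = 592.3 g (target 592.3 g)
  TiO2: 120.8·0.9900 = 119.6 g (target 119.6 g)
  Al2O3: 250.6·0.1949 + 424.5·0.003000 = 50.12 g (target 50.12 g)
  Na2O: 88.15·0.5893 + 250.6·0.1140 = 80.52 g (target 80.52 g)
  ZnO: 157.8·0.9980 = 157.5 g (target 157.5 g)
Consistency of the glass mass: total charge less LOI = 1000 g (oxide target masses add up to 1000 g; against the stated basis, 1000 g — a pure rounding effect).
Total batch = Σ batch = 1042 g; ignition loss, Σ(batch × LOI) = 41.88 g; yield = glass ÷ total batch = 95.98%.

Revised batch per 1000 g fused product:
  TiO2: 120.8 g
  Na2CO3: 88.15 g
  Na-feldspar: 250.6 g
  Glass-grade sand: 424.5 g
  ZnO: 157.8 g
Total batch = 1042 g; LOI loss = 41.88 g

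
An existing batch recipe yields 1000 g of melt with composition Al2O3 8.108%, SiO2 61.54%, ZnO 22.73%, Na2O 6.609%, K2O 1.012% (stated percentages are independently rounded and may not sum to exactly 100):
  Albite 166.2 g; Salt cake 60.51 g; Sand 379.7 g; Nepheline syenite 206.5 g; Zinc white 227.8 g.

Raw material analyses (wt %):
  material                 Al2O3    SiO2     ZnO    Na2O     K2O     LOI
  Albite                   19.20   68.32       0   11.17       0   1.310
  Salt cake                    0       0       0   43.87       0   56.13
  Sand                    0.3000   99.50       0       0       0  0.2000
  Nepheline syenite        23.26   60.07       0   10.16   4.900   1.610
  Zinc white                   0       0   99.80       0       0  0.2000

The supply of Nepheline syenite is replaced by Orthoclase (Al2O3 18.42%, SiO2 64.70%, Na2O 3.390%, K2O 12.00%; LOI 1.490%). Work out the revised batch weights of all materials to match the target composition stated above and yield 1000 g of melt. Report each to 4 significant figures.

Working values are printed, with 4-significant-figure rounding, between the steps; the whole derivation holds full precision through the solve; every reported figure is rounded a single time. Derived quantities are rebuilt using the weight values for 1000 g of glass in full float precision (ignition loss, five oxide percentages, net glass mass, yield, the totals) as quoted within the question or the answer.
The oxide mass targets at 1000 g melt:
  Al2O3: 8.108% × 1000 = 81.08 g
  SiO2: 61.54% × 1000 = 615.4 g
  ZnO: 22.73% × 1000 = 227.3 g
  Na2O: 6.609% × 1000 = 66.09 g
  K2O: 1.012% × 1000 = 10.12 g
Checking each oxide sum with the batch weights as given, against the basis in use (delivered sums recover each target once rounding is allowed for):
  Al2O3: 336.2·0.1920 + 332.8·0.003000 + 84.33·0.1842 = 81.08 g (target 81.08 g)
  SiO2: 336.2·0.6832 + 332.8·0.9950 + 84.33·0.6470 = 615.4 g (target 615.4 g)
  ZnO: 227.8·0.9980 = 227.3 g (target 227.3 g)
  Na2O: 336.2·0.1117 + 58.54·0.4387 + 84.33·0.03390 = 66.09 g (target 66.09 g)
  K2O: 84.33·0.1200 = 10.12 g (target 10.12 g)
Glass mass check: Σ batch − LOI loss = 1000 g (summing oxide targets gives 1000 g; the stated basis being 1000 g — rounding explains the deltas).
Total batch = Σ batch = 1040 g; loss to ignition Σ batch·LOI = 39.64 g; the yield ratio, glass ÷ batch: 96.19%.

Revised batch per 1000 g melt:
  Albite: 336.2 g
  Salt cake: 58.54 g
  Sand: 332.8 g
  Orthoclase: 84.33 g
  Zinc white: 227.8 g
Total batch = 1040 g; LOI loss = 39.64 g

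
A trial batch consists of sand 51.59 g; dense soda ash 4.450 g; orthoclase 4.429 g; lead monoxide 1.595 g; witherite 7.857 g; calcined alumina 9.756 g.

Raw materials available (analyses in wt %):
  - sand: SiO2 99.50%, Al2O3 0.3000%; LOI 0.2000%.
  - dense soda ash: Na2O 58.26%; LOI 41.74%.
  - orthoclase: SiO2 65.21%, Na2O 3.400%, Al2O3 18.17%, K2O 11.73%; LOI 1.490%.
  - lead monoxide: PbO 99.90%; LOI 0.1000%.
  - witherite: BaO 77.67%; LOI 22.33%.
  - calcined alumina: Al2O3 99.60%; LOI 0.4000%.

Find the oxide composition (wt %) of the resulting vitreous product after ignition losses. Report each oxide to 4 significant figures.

Values along the way are displayed with 4-significant-figure rounding when written out; all internal work carries full precision at all times — every reported figure is rounded once only; derived quantities (the totals, net glass mass, the yield, ignition loss, six oxide percentages) are carried from the weighed amounts for 75.86 g of glass at full precision, as given in the problem or the answer.
Mass of each oxide from the mix:
  SiO2: 51.59·0.9950 + 4.429·0.6521 = 54.22 g
  BaO: 7.857·0.7767 = 6.103 g
  PbO: 1.595·0.9990 = 1.593 g
  Na2O: 4.450·0.5826 + 4.429·0.03400 = 2.743 g
  Al2O3: 51.59·0.003000 + 4.429·0.1817 + 9.756·0.9960 = 10.68 g
  K2O: 4.429·0.1173 = 0.5195 g
LOI: 51.59·0.002000 + 4.450·0.4174 + 4.429·0.01490 + 1.595·0.001000 + 7.857·0.2233 + 9.756·0.004000 = 3.822 g
Glass = total batch minus LOI = 79.68 − 3.822 = 75.86 g (= Σ oxide masses)
percent share: oxide ÷ glass, ×100

Glass mass = 75.86 g (batch 79.68 − LOI 3.822).
Composition: SiO2 71.48%, BaO 8.045%, PbO 2.101%, Na2O 3.616%, Al2O3 14.07%, K2O 0.6849%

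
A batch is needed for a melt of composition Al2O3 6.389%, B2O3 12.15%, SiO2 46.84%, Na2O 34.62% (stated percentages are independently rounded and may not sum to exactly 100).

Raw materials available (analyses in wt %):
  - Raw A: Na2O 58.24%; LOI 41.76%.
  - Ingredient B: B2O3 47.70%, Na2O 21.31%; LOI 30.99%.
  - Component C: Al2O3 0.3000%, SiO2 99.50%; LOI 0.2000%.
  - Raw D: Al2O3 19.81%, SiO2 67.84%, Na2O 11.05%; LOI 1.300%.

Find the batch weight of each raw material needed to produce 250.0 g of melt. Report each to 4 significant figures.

Each numeric step carries full precision throughout — working values are printed rounded to four significant figures on the page; every reported result is rounded just once — the derived quantities (totals, ignition loss, yield, four oxide percentages, glass mass) are re-derived at full float precision using the weight values on 250.0 g of glass, as given in either problem or answer.
Oxide-by-oxide targets in 250.0 g melt:
  Al2O3: 6.389% × 250.0 = 15.97 g
  B2O3: 12.15% × 250.0 = 30.38 g
  SiO2: 46.84% × 250.0 = 117.1 g
  Na2O: 34.62% × 250.0 = 86.55 g
Sums-versus-targets review from the weights as reported, on the stated basis (each sum matches its target mass inside rounding margins):
  Al2O3: 63.37·0.003000 + 79.67·0.1981 = 15.97 g (target 15.97 g)
  B2O3: 63.68·0.4770 = 30.38 g (target 30.38 g)
  SiO2: 63.37·0.9950 + 79.67·0.6784 = 117.1 g (target 117.1 g)
  Na2O: 110.2·0.5824 + 63.68·0.2131 + 79.67·0.1105 = 86.55 g (target 86.55 g)
Glass mass check: total batch − LOI = 250.0 g (per-oxide target masses sum to 250.0 g; basis as stated: 250.0 g — any gap is answer rounding).
Batch total: Σ batch = 316.9 g; LOI removed, Σ of batch·LOI: 66.92 g; glass ÷ batch gives a yield of 78.89%.

Batch per 250.0 g melt:
  Raw A: 110.2 g
  Ingredient B: 63.68 g
  Component C: 63.37 g
  Raw D: 79.67 g
Total batch = 316.9 g; LOI loss = 66.92 g; yield = 78.89%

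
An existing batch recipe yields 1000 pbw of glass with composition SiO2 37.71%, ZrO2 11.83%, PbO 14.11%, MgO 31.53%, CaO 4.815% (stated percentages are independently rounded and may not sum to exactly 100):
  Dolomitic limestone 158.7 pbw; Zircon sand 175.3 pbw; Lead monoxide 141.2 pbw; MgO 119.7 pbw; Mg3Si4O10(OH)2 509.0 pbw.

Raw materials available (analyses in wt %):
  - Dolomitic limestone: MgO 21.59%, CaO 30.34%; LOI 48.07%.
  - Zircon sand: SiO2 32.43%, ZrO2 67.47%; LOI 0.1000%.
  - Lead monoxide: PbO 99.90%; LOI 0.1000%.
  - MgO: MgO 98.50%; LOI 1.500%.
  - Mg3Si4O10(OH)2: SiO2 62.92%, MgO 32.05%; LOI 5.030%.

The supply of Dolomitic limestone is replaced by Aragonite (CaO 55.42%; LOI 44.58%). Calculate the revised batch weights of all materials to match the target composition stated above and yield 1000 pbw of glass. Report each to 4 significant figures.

Revised batch per 1000 pbw glass:
  Aragonite: 86.88 pbw
  Zircon sand: 175.3 pbw
  Lead monoxide: 141.2 pbw
  MgO: 154.5 pbw
  Mg3Si4O10(OH)2: 509.0 pbw
Total batch = 1067 pbw; LOI loss = 66.97 pbw

All internal work runs at exact precision through every step — working values are displayed, rounded to four significant figures, at each printed step; exactly one rounding goes into each reported figure. The derived quantities, including LOI, totals, five oxide percentages, glass mass, the yield, are re-derived starting from the weights at 1000 pbw of glass in full precision, as quoted within question or answer.
Oxide mass targets, per 1000 pbw glass:
  SiO2: 37.71% × 1000 = 377.1 pbw
  ZrO2: 11.83% × 1000 = 118.3 pbw
  PbO: 14.11% × 1000 = 141.1 pbw
  MgO: 31.53% × 1000 = 315.3 pbw
  CaO: 4.815% × 1000 = 48.15 pbw
Checking each oxide sum per the reported batch figures, relative to the basis at hand (sum by sum, the targets are met within answer rounding):
  SiO2: 175.3·0.3243 + 509.0·0.6292 = 377.1 pbw (target 377.1 pbw)
  ZrO2: 175.3·0.6747 = 118.3 pbw (target 118.3 pbw)
  PbO: 141.2·0.9990 = 141.1 pbw (target 141.1 pbw)
  MgO: 154.5·0.9850 + 509.0·0.3205 = 315.3 pbw (target 315.3 pbw)
  CaO: 86.88·0.5542 = 48.15 pbw (target 48.15 pbw)
The glass-mass cross-check: batch Σ − ignition loss = 999.9 pbw (the Σ of target masses is 1000 pbw; against the stated basis, 1000 pbw — rounding explains the deltas).
Batch grand total — Σ batch = 1067 pbw; loss to ignition Σ batch·LOI = 66.97 pbw; the yield ratio, glass ÷ batch: 93.72%.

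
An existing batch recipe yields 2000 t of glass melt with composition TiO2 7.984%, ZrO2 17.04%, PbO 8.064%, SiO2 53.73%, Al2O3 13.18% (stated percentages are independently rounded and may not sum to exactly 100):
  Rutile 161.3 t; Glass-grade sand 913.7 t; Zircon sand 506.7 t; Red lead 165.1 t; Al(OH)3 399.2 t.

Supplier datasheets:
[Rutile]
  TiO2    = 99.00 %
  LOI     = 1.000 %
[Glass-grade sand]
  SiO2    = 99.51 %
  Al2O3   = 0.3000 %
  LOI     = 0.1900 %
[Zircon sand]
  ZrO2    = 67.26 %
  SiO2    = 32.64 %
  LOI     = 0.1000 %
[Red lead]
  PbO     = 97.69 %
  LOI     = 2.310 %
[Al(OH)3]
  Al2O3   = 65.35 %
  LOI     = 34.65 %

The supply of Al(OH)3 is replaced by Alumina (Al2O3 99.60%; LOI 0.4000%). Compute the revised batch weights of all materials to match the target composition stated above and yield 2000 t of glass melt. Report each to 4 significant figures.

Revised batch per 2000 t glass melt:
  Rutile: 161.3 t
  Glass-grade sand: 913.7 t
  Zircon sand: 506.7 t
  Red lead: 165.1 t
  Alumina: 261.9 t
Total batch = 2009 t; LOI loss = 8.717 t

Exact precision is maintained through the solve; values along the way appear (rounded to 4 significant digits) alongside each step — exactly one rounding lands on each reported figure — all derived quantities are rebuilt from the weighed amounts on 2000 t of glass in full precision (the yield, the totals, LOI, five oxide percentages, glass mass) as given in problem or answer.
Target oxide masses per 2000 t glass melt:
  TiO2: 7.984% × 2000 = 159.7 t
  ZrO2: 17.04% × 2000 = 340.8 t
  PbO: 8.064% × 2000 = 161.3 t
  SiO2: 53.73% × 2000 = 1075 t
  Al2O3: 13.18% × 2000 = 263.6 t
A balance pass over the oxides, from the weights as reported, at the basis given (sum by sum, the targets are met inside rounding margins):
  TiO2: 161.3·0.9900 = 159.7 t (target 159.7 t)
  ZrO2: 506.7·0.6726 = 340.8 t (target 340.8 t)
  PbO: 165.1·0.9769 = 161.3 t (target 161.3 t)
  SiO2: 913.7·0.9951 + 506.7·0.3264 = 1075 t (target 1075 t)
  Al2O3: 913.7·0.003000 + 261.9·0.9960 = 263.6 t (target 263.6 t)
Glass-mass closure: whole batch net of LOI = 2000 t (the Σ of target masses is 2000 t; basis as stated: 2000 t — gaps are rounding artifacts).
Whole-batch sum: Σ batch = 2009 t; LOI loss = Σ batch·LOI = 8.717 t; yield, glass over the total, = 99.57%.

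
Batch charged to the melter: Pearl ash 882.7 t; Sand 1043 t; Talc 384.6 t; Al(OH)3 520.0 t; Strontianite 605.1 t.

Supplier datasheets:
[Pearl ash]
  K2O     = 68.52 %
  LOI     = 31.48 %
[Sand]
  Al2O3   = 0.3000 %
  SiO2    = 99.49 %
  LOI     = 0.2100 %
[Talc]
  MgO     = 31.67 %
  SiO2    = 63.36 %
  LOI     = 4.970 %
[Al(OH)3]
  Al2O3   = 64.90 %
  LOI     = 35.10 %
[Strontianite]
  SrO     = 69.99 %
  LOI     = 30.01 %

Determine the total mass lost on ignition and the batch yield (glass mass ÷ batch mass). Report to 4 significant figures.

All internal work keeps exact precision through the solve. Working values are displayed (rounded to 4 significant digits) on the page — every reported value is rounded only once — all derived quantities are carried starting from the weights per 2772 t of glass at exact precision (the totals, yield, glass mass, five oxide percentages, ignition loss), as given in either problem or answer.
Ignition loss by material:
  Pearl ash: 882.7 × 0.3148 = 277.9 t
  Sand: 1043 × 0.002100 = 2.190 t
  Talc: 384.6 × 0.04970 = 19.11 t
  Al(OH)3: 520.0 × 0.3510 = 182.5 t
  Strontianite: 605.1 × 0.3001 = 181.6 t
Total LOI = 663.3 t
Glass = batch − LOI = 3435 − 663.3 = 2772 t

LOI loss = 663.3 t; glass = 2772 t; yield = 80.69%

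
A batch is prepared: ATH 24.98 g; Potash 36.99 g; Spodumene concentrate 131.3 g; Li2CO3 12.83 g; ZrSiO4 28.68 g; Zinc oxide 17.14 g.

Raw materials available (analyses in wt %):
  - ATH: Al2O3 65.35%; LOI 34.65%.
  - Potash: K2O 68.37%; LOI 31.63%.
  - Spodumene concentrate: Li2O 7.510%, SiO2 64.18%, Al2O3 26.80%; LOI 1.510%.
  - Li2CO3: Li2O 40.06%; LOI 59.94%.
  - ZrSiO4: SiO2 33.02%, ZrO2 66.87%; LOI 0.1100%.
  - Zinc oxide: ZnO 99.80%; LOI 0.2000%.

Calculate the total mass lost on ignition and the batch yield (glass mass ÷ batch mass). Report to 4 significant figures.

All arithmetic maintains full precision throughout; working values are displayed, with 4-significant-figure rounding, as written; a single rounding produces every reported number; derived quantities, including yield, six oxide percentages, totals, net glass mass, LOI, are recomputed starting from the weights on 221.8 g of glass in full precision as they appear in the question or the answer.
Material-by-material LOI:
  ATH: 24.98 × 0.3465 = 8.656 g
  Potash: 36.99 × 0.3163 = 11.70 g
  Spodumene concentrate: 131.3 × 0.01510 = 1.983 g
  Li2CO3: 12.83 × 0.5994 = 7.690 g
  ZrSiO4: 28.68 × 0.001100 = 0.03155 g
  Zinc oxide: 17.14 × 0.002000 = 0.03428 g
Total LOI = 30.09 g
Glass = batch − LOI = 251.9 − 30.09 = 221.8 g

LOI loss = 30.09 g; glass = 221.8 g; yield = 88.05%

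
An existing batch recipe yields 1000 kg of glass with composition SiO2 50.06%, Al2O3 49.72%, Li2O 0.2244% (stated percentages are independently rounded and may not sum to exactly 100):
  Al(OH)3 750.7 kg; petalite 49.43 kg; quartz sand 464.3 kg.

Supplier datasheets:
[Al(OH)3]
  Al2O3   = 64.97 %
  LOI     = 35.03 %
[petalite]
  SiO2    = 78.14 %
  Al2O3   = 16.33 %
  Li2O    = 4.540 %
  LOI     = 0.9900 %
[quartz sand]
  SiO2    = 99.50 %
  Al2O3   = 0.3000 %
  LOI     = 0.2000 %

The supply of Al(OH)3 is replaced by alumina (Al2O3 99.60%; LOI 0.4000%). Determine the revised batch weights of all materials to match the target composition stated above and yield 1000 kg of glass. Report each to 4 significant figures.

Revised batch per 1000 kg glass:
  alumina: 489.7 kg
  petalite: 49.43 kg
  quartz sand: 464.3 kg
Total batch = 1003 kg; LOI loss = 3.377 kg

Mid-chain values appear rounded off to 4 significant digits as written; the working math holds full float precision at each step. Every reported result is rounded a single time; derived quantities are rebuilt in full float precision (three oxide percentages, totals, LOI, glass mass, yield) from the batch weights per 1000 kg of glass, as given in the question or the answer.
Target oxide masses per 1000 kg glass:
  SiO2: 50.06% × 1000 = 500.6 kg
  Al2O3: 49.72% × 1000 = 497.2 kg
  Li2O: 0.2244% × 1000 = 2.244 kg
Mass-balance tally per oxide with the batch weights as given, under the basis named above (target by target, the sums agree modulo rounding of the values):
  SiO2: 49.43·0.7814 + 464.3·0.9950 = 500.6 kg (target 500.6 kg)
  Al2O3: 489.7·0.9960 + 49.43·0.1633 + 464.3·0.003000 = 497.2 kg (target 497.2 kg)
  Li2O: 49.43·0.04540 = 2.244 kg (target 2.244 kg)
Glass mass check: total charge less LOI = 1000 kg (targets for the oxides total 1000 kg; against the stated basis, 1000 kg — a pure rounding effect).
Batch total: Σ batch = 1003 kg; LOI loss = Σ batch·LOI = 3.377 kg; as yield: glass ÷ batch → 99.66%.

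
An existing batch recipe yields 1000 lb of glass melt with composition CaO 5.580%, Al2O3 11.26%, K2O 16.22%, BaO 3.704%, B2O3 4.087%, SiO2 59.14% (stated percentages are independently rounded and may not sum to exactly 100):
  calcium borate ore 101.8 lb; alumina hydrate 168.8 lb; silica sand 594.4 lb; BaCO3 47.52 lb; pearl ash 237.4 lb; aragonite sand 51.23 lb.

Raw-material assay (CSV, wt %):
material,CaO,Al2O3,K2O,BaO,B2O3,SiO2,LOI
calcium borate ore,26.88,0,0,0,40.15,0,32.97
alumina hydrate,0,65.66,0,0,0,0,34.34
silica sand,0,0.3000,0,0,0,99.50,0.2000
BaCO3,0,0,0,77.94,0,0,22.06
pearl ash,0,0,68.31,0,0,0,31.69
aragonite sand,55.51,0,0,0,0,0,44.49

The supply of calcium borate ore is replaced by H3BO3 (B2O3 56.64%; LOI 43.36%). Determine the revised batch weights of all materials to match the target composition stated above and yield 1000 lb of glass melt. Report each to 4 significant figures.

Working values are printed with 4-significant-figure rounding alongside each step — every computation holds full precision at each step; each reported value takes exactly one rounding — the derived quantities are recomputed in exact precision (six oxide percentages, yield, net glass mass, totals, ignition loss) using the weight values for 1000 lb of glass as given in problem or answer.
Oxide mass targets, per 1000 lb glass melt:
  CaO: 5.580% × 1000 = 55.80 lb
  Al2O3: 11.26% × 1000 = 112.6 lb
  K2O: 16.22% × 1000 = 162.2 lb
  BaO: 3.704% × 1000 = 37.04 lb
  B2O3: 4.087% × 1000 = 40.87 lb
  SiO2: 59.14% × 1000 = 591.4 lb
Balance tally, oxide-wise, using the reported weights, relative to the basis at hand (oxide sums agree with the targets inside rounding margins):
  CaO: 100.5·0.5551 = 55.79 lb (target 55.80 lb)
  Al2O3: 168.8·0.6566 + 594.4·0.003000 = 112.6 lb (target 112.6 lb)
  K2O: 237.4·0.6831 = 162.2 lb (target 162.2 lb)
  BaO: 47.52·0.7794 = 37.04 lb (target 37.04 lb)
  B2O3: 72.16·0.5664 = 40.87 lb (target 40.87 lb)
  SiO2: 594.4·0.9950 = 591.4 lb (target 591.4 lb)
Consistency of the glass mass: batch total minus LOI = 999.9 lb (summing oxide targets gives 999.9 lb; with the basis standing at 1000 lb — a pure rounding effect).
Whole-batch sum: Σ batch = 1221 lb; the LOI term Σ batch·LOI equals 220.9 lb; yield: glass divided by total = 81.91%.

Revised batch per 1000 lb glass melt:
  H3BO3: 72.16 lb
  alumina hydrate: 168.8 lb
  silica sand: 594.4 lb
  BaCO3: 47.52 lb
  pearl ash: 237.4 lb
  aragonite sand: 100.5 lb
Total batch = 1221 lb; LOI loss = 220.9 lb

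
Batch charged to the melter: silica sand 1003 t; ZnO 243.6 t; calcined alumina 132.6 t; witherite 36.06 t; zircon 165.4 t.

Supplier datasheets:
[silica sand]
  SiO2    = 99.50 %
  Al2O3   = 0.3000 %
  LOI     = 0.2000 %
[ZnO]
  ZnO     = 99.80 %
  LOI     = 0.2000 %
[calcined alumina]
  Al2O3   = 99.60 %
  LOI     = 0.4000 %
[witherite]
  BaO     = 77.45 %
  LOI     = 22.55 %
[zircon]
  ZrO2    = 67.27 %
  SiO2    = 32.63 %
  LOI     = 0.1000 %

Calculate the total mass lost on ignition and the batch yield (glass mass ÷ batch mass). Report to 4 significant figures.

Every computation carries full float precision throughout. Intermediates are shown, rounded to 4 significant figures, between the steps; each reported value takes exactly one rounding. All derived quantities are computed using the weight values on 1569 t of glass in full precision (glass mass, ignition loss, the totals, the yield, five oxide percentages) exactly as shown in question or answer.
Loss on ignition, line by line:
  silica sand: 1003 × 0.002000 = 2.006 t
  ZnO: 243.6 × 0.002000 = 0.4872 t
  calcined alumina: 132.6 × 0.004000 = 0.5304 t
  witherite: 36.06 × 0.2255 = 8.132 t
  zircon: 165.4 × 0.001000 = 0.1654 t
Total LOI = 11.32 t
Glass = batch − LOI = 1581 − 11.32 = 1569 t

LOI loss = 11.32 t; glass = 1569 t; yield = 99.28%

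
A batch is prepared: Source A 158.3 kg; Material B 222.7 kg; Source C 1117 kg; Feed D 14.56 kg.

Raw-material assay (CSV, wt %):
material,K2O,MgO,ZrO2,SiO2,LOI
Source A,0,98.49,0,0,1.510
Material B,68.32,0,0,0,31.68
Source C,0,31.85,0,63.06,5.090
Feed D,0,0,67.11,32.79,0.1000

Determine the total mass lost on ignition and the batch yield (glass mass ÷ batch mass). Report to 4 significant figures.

The whole derivation maintains exact precision through the solve. In-progress results are printed rounded to 4 significant digits in the working; a single rounding produces every reported value. Derived quantities (the four compositions, glass mass, the totals, yield, LOI) are computed in exact precision from the batch weights at 1383 kg of glass, precisely as stated by either problem or answer.
Per-material ignition loss:
  Source A: 158.3 × 0.01510 = 2.390 kg
  Material B: 222.7 × 0.3168 = 70.55 kg
  Source C: 1117 × 0.05090 = 56.86 kg
  Feed D: 14.56 × 0.001000 = 0.01456 kg
Total LOI = 129.8 kg
Glass = batch − LOI = 1513 − 129.8 = 1383 kg

LOI loss = 129.8 kg; glass = 1383 kg; yield = 91.42%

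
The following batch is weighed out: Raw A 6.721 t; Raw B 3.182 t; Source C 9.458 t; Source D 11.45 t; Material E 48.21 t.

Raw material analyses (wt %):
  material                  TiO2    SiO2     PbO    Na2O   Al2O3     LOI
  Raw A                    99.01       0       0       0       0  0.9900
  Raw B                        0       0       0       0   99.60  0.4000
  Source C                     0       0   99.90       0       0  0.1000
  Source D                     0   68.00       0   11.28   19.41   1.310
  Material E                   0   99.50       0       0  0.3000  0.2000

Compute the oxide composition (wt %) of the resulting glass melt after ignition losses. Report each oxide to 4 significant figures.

Glass mass = 78.69 t (batch 79.02 − LOI 0.3351).
Composition: TiO2 8.457%, SiO2 70.86%, PbO 12.01%, Na2O 1.641%, Al2O3 7.036%

Intermediates are displayed, rounded to 4 significant figures, between the steps; all arithmetic holds full precision from start to finish — exactly one rounding goes into each reported result; all derived quantities (glass mass, totals, the five compositions, LOI, yield) are re-derived using the weight values on 78.69 t of glass at full precision as they appear in either problem or answer.
Oxide masses out of the charge:
  TiO2: 6.721·0.9901 = 6.654 t
  SiO2: 11.45·0.6800 + 48.21·0.9950 = 55.75 t
  PbO: 9.458·0.9990 = 9.449 t
  Na2O: 11.45·0.1128 = 1.292 t
  Al2O3: 3.182·0.9960 + 11.45·0.1941 + 48.21·0.003000 = 5.536 t
LOI: 6.721·0.009900 + 3.182·0.004000 + 9.458·0.001000 + 11.45·0.01310 + 48.21·0.002000 = 0.3351 t
Glass mass = batch − LOI = 79.02 − 0.3351 = 78.69 t (consistent with Σ oxide mass)
percent share: oxide ÷ glass, ×100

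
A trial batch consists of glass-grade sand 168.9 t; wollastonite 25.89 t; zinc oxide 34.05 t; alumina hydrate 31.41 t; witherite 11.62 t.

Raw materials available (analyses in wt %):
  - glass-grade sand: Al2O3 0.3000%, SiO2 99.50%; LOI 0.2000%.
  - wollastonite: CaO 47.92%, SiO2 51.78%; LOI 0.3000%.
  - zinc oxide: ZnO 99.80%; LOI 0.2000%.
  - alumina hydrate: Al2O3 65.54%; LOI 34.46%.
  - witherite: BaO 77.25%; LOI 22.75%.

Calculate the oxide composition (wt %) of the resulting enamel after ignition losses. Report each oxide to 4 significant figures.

Working values appear rounded off to 4 significant digits as written. All internal work carries full precision at each step; every reported value receives exactly one rounding; derived quantities are carried from the batch weights on 257.9 t of glass at exact precision (the five compositions, net glass mass, ignition loss, yield, totals) as quoted within the problem or the answer.
Delivered oxide masses:
  CaO: 25.89·0.4792 = 12.41 t
  Al2O3: 168.9·0.003000 + 31.41·0.6554 = 21.09 t
  ZnO: 34.05·0.9980 = 33.98 t
  BaO: 11.62·0.7725 = 8.976 t
  SiO2: 168.9·0.9950 + 25.89·0.5178 = 181.5 t
LOI: 168.9·0.002000 + 25.89·0.003000 + 34.05·0.002000 + 31.41·0.3446 + 11.62·0.2275 = 13.95 t
batch − LOI leaves glass = 271.9 − 13.95 = 257.9 t (= Σ oxide masses)
wt %: oxide over glass, times 100

Glass mass = 257.9 t (batch 271.9 − LOI 13.95).
Composition: CaO 4.810%, Al2O3 8.178%, ZnO 13.18%, BaO 3.480%, SiO2 70.36%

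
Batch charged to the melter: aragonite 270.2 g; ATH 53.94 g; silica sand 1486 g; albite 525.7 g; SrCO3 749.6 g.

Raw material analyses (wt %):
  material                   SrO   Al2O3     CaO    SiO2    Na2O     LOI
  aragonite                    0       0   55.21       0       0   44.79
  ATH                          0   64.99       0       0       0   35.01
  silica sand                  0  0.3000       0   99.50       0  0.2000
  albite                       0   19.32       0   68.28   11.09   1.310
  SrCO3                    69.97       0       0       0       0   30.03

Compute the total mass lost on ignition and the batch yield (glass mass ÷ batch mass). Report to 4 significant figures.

The intermediate values are shown, rounded to four significant figures, within the worked lines — each numeric step runs at full float precision at every stage. A single rounding completes every reported value. Derived quantities (the yield, totals, net glass mass, five oxide percentages, ignition loss) are carried at full float precision from the weighed amounts on 2711 g of glass, precisely as stated by problem or answer.
Material-by-material LOI:
  aragonite: 270.2 × 0.4479 = 121.0 g
  ATH: 53.94 × 0.3501 = 18.88 g
  silica sand: 1486 × 0.002000 = 2.972 g
  albite: 525.7 × 0.01310 = 6.887 g
  SrCO3: 749.6 × 0.3003 = 225.1 g
Total LOI = 374.9 g
Glass = batch − LOI = 3085 − 374.9 = 2711 g

LOI loss = 374.9 g; glass = 2711 g; yield = 87.85%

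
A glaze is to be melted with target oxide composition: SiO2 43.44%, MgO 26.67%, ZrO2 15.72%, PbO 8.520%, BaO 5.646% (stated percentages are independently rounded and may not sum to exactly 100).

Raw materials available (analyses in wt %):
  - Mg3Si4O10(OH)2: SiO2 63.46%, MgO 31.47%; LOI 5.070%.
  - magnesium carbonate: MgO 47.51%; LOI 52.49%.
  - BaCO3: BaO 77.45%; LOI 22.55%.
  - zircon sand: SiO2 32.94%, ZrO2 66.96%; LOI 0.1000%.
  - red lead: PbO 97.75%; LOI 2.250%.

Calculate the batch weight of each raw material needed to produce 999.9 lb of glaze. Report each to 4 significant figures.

Batch per 999.9 lb glaze:
  Mg3Si4O10(OH)2: 562.6 lb
  magnesium carbonate: 188.6 lb
  BaCO3: 72.89 lb
  zircon sand: 234.7 lb
  red lead: 87.15 lb
Total batch = 1146 lb; LOI loss = 146.2 lb; yield = 87.25%

In-progress results appear (rounded to four significant digits) at each printed step. All arithmetic keeps full float precision through every step — a single rounding yields every reported number; derived quantities (LOI, yield, totals, glass mass, the five compositions) are rebuilt at exact precision from the batch weights on 999.9 lb of glass, exactly as shown in question or answer.
Per-oxide target masses for 999.9 lb glaze:
  SiO2: 43.44% × 999.9 = 434.4 lb
  MgO: 26.67% × 999.9 = 266.7 lb
  ZrO2: 15.72% × 999.9 = 157.2 lb
  PbO: 8.520% × 999.9 = 85.19 lb
  BaO: 5.646% × 999.9 = 56.45 lb
Verifying the oxide balance on the weights just shown, against the basis in use (every target is met by its sum inside rounding margins):
  SiO2: 562.6·0.6346 + 234.7·0.3294 = 434.3 lb (target 434.4 lb)
  MgO: 562.6·0.3147 + 188.6·0.4751 = 266.7 lb (target 266.7 lb)
  ZrO2: 234.7·0.6696 = 157.2 lb (target 157.2 lb)
  PbO: 87.15·0.9775 = 85.19 lb (target 85.19 lb)
  BaO: 72.89·0.7745 = 56.45 lb (target 56.45 lb)
Glass mass check: total batch − LOI = 999.8 lb (oxide target masses add up to 999.9 lb; with the basis standing at 999.9 lb — differing by rounding only).
Batch total: Σ batch = 1146 lb; ignition loss, Σ(batch × LOI) = 146.2 lb; the yield ratio, glass ÷ batch: 87.25%.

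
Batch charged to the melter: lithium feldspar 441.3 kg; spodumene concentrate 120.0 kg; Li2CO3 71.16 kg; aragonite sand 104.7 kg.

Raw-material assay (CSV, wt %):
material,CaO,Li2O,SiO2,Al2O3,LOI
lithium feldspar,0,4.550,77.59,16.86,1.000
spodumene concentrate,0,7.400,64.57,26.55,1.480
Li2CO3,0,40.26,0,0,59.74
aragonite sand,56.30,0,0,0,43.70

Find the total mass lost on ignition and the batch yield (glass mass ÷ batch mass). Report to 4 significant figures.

LOI loss = 94.45 kg; glass = 642.7 kg; yield = 87.19%

Every computation runs at exact precision from start to finish. Values along the way are shown (rounded to 4 significant figures) within the worked lines — a single rounding completes each reported value. The derived quantities are carried at full precision (net glass mass, ignition loss, yield, the totals, the four compositions) starting from the weights for 642.7 kg of glass precisely as stated by the problem or the answer.
Per-material ignition loss:
  lithium feldspar: 441.3 × 0.01000 = 4.413 kg
  spodumene concentrate: 120.0 × 0.01480 = 1.776 kg
  Li2CO3: 71.16 × 0.5974 = 42.51 kg
  aragonite sand: 104.7 × 0.4370 = 45.75 kg
Total LOI = 94.45 kg
Glass = batch − LOI = 737.2 − 94.45 = 642.7 kg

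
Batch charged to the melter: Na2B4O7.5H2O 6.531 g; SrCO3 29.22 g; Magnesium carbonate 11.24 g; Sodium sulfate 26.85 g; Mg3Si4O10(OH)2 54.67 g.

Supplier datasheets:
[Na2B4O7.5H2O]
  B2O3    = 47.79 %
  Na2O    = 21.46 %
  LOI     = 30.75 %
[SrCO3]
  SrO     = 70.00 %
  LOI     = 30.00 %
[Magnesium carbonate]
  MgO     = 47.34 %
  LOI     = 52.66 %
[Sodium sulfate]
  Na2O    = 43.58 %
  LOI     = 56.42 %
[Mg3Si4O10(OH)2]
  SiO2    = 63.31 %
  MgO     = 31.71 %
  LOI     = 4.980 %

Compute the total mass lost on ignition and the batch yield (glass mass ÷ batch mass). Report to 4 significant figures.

Mid-chain values are shown, with 4-significant-digit rounding, at each printed step. The working math keeps full float precision in every operation. A single rounding yields every reported value. Derived quantities (the totals, yield, the five compositions, glass mass, LOI) are re-derived in full float precision starting from the weights at 93.95 g of glass, as quoted within the problem or answer text.
Material-by-material LOI:
  Na2B4O7.5H2O: 6.531 × 0.3075 = 2.008 g
  SrCO3: 29.22 × 0.3000 = 8.766 g
  Magnesium carbonate: 11.24 × 0.5266 = 5.919 g
  Sodium sulfate: 26.85 × 0.5642 = 15.15 g
  Mg3Si4O10(OH)2: 54.67 × 0.04980 = 2.723 g
Total LOI = 34.56 g
Glass = batch − LOI = 128.5 − 34.56 = 93.95 g

LOI loss = 34.56 g; glass = 93.95 g; yield = 73.10%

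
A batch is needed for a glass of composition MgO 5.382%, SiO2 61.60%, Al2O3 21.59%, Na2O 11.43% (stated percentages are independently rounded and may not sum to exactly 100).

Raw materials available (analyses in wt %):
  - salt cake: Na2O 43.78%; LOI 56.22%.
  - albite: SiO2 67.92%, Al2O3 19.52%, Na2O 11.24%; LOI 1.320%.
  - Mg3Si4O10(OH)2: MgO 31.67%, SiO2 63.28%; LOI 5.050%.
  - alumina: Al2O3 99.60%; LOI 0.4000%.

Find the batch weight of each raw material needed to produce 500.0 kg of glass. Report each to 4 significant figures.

Values along the way are printed rounded to 4 significant digits at each printed step. The working math runs at full float precision from first step to last. Each reported figure is rounded exactly once. Derived quantities, including yield, four oxide percentages, totals, net glass mass, LOI, are computed using the weight values at 500.0 kg of glass at exact precision, exactly as shown in either problem or answer.
Target oxide masses per 500.0 kg glass:
  MgO: 5.382% × 500.0 = 26.91 kg
  SiO2: 61.60% × 500.0 = 308.0 kg
  Al2O3: 21.59% × 500.0 = 108.0 kg
  Na2O: 11.43% × 500.0 = 57.15 kg
Mass-balance tally per oxide given the weights on record, under the basis named above (delivered sums recover each target up to rounding of the answer):
  MgO: 84.97·0.3167 = 26.91 kg (target 26.91 kg)
  SiO2: 374.3·0.6792 + 84.97·0.6328 = 308.0 kg (target 308.0 kg)
  Al2O3: 374.3·0.1952 + 35.02·0.9960 = 107.9 kg (target 108.0 kg)
  Na2O: 34.44·0.4378 + 374.3·0.1124 = 57.15 kg (target 57.15 kg)
Glass-mass closure: batch Σ − ignition loss = 500.0 kg (summing oxide targets gives 500.0 kg; against the stated basis, 500.0 kg — deltas are rounding alone).
Summing the batch: Σ batch = 528.7 kg; ignition loss, Σ(batch × LOI) = 28.73 kg; glass ÷ batch gives a yield of 94.57%.

Batch per 500.0 kg glass:
  salt cake: 34.44 kg
  albite: 374.3 kg
  Mg3Si4O10(OH)2: 84.97 kg
  alumina: 35.02 kg
Total batch = 528.7 kg; LOI loss = 28.73 kg; yield = 94.57%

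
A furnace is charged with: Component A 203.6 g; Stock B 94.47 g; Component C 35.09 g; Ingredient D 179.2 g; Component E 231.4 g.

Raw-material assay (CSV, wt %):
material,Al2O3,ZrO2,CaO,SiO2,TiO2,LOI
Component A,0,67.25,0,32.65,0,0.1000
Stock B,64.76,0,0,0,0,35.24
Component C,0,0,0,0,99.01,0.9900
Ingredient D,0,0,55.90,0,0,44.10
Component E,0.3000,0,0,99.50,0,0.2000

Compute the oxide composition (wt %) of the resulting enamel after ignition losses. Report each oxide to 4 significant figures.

The working math holds full float precision in every operation — working values are printed (rounded to four significant figures) alongside each step. Each reported number is rounded a single time — all derived quantities, including the yield, the five compositions, ignition loss, net glass mass, the totals, are re-derived from the batch weights for 630.4 g of glass at full precision as written in either problem or answer.
What the batch supplies per oxide:
  Al2O3: 94.47·0.6476 + 231.4·0.003000 = 61.87 g
  ZrO2: 203.6·0.6725 = 136.9 g
  CaO: 179.2·0.5590 = 100.2 g
  SiO2: 203.6·0.3265 + 231.4·0.9950 = 296.7 g
  TiO2: 35.09·0.9901 = 34.74 g
LOI: 203.6·0.001000 + 94.47·0.3524 + 35.09·0.009900 + 179.2·0.4410 + 231.4·0.002000 = 113.3 g
batch − LOI leaves glass = 743.8 − 113.3 = 630.4 g (matching Σ of the oxides)
percent by weight: oxide/glass ×100

Glass mass = 630.4 g (batch 743.8 − LOI 113.3).
Composition: Al2O3 9.814%, ZrO2 21.72%, CaO 15.89%, SiO2 47.07%, TiO2 5.511%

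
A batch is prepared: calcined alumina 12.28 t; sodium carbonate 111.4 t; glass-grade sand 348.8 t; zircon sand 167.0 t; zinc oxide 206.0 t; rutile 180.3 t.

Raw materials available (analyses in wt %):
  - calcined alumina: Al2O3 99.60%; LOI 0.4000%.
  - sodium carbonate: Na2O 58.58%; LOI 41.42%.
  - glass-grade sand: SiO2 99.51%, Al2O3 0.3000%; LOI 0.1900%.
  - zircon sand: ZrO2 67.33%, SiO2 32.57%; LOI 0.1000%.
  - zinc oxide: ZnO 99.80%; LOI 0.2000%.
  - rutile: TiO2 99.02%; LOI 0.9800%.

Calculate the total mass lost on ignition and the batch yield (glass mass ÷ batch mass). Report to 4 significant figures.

Mid-chain values are shown (rounded to four significant figures) within the worked lines; each numeric step runs at exact precision through every step; a single rounding produces each reported value — the derived quantities, which include the totals, the six compositions, ignition loss, the yield, net glass mass, are recomputed in full precision, exactly as shown in problem or answer, from the batch weights on 976.6 t of glass.
Loss on ignition, line by line:
  calcined alumina: 12.28 × 0.004000 = 0.04912 t
  sodium carbonate: 111.4 × 0.4142 = 46.14 t
  glass-grade sand: 348.8 × 0.001900 = 0.6627 t
  zircon sand: 167.0 × 0.001000 = 0.1670 t
  zinc oxide: 206.0 × 0.002000 = 0.4120 t
  rutile: 180.3 × 0.009800 = 1.767 t
Total LOI = 49.20 t
Glass = batch − LOI = 1026 − 49.20 = 976.6 t

LOI loss = 49.20 t; glass = 976.6 t; yield = 95.20%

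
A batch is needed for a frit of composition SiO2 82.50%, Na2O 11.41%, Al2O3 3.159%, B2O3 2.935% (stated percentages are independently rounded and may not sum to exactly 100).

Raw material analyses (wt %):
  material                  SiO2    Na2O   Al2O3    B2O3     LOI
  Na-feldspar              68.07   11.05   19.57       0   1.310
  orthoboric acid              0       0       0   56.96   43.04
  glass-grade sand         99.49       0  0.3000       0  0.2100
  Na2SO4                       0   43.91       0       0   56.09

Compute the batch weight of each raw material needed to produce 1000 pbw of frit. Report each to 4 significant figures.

Full float precision is carried in all steps. In-progress results are displayed rounded to four significant digits as written; exactly one rounding goes into each reported value — the derived quantities, including glass mass, yield, the totals, four oxide percentages, LOI, are computed starting from the weights per 1000 pbw of glass at full float precision as they appear in the question or the answer.
Oxide mass targets, per 1000 pbw frit:
  SiO2: 82.50% × 1000 = 825.0 pbw
  Na2O: 11.41% × 1000 = 114.1 pbw
  Al2O3: 3.159% × 1000 = 31.59 pbw
  B2O3: 2.935% × 1000 = 29.35 pbw
Sums-versus-targets review with the batch weights as given, versus the basis set out (every target is met by its sum up to rounding of the answer):
  SiO2: 150.3·0.6807 + 726.4·0.9949 = 825.0 pbw (target 825.0 pbw)
  Na2O: 150.3·0.1105 + 222.0·0.4391 = 114.1 pbw (target 114.1 pbw)
  Al2O3: 150.3·0.1957 + 726.4·0.003000 = 31.59 pbw (target 31.59 pbw)
  B2O3: 51.53·0.5696 = 29.35 pbw (target 29.35 pbw)
Glass-mass closure: Σ batch − LOI loss = 1000 pbw (summing oxide targets gives 1000 pbw; basis as stated: 1000 pbw — a pure rounding effect).
Total batch = Σ batch = 1150 pbw; Σ batch·LOI gives LOI loss = 150.2 pbw; glass ÷ batch gives a yield of 86.94%.

Batch per 1000 pbw frit:
  Na-feldspar: 150.3 pbw
  orthoboric acid: 51.53 pbw
  glass-grade sand: 726.4 pbw
  Na2SO4: 222.0 pbw
Total batch = 1150 pbw; LOI loss = 150.2 pbw; yield = 86.94%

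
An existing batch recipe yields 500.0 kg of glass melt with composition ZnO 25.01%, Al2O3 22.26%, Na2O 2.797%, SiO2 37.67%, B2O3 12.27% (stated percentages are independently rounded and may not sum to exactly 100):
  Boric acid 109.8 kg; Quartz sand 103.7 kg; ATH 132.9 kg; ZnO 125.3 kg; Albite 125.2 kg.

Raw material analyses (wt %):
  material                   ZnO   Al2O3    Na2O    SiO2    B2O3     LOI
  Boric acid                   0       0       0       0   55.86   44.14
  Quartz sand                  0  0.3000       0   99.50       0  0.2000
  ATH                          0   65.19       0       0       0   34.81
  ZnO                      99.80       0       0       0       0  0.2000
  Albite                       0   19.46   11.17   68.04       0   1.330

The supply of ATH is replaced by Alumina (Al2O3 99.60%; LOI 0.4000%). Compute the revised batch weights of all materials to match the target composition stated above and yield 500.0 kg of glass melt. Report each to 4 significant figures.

Revised batch per 500.0 kg glass melt:
  Boric acid: 109.8 kg
  Quartz sand: 103.7 kg
  Alumina: 86.97 kg
  ZnO: 125.3 kg
  Albite: 125.2 kg
Total batch = 551.0 kg; LOI loss = 50.94 kg

The working math maintains exact precision from first step to last; the intermediate values are displayed (rounded to four significant digits) in the printout; each reported figure carries a single rounding — all derived quantities (glass mass, ignition loss, the totals, yield, five oxide percentages) are carried at full precision starting from the weights at 500.0 kg of glass, as they appear in problem or answer.
The oxide mass targets at 500.0 kg glass melt:
  ZnO: 25.01% × 500.0 = 125.0 kg
  Al2O3: 22.26% × 500.0 = 111.3 kg
  Na2O: 2.797% × 500.0 = 13.98 kg
  SiO2: 37.67% × 500.0 = 188.4 kg
  B2O3: 12.27% × 500.0 = 61.35 kg
Mass-balance tally per oxide given the weights on record, versus the basis set out (oxide sums agree with the targets once rounding is allowed for):
  ZnO: 125.3·0.9980 = 125.0 kg (target 125.0 kg)
  Al2O3: 103.7·0.003000 + 86.97·0.9960 + 125.2·0.1946 = 111.3 kg (target 111.3 kg)
  Na2O: 125.2·0.1117 = 13.98 kg (target 13.98 kg)
  SiO2: 103.7·0.9950 + 125.2·0.6804 = 188.4 kg (target 188.4 kg)
  B2O3: 109.8·0.5586 = 61.33 kg (target 61.35 kg)
Glass-mass sanity pass: net batch after ignition = 500.0 kg (per-oxide target masses sum to 500.0 kg; basis as stated: 500.0 kg — any gap is answer rounding).
Batch total: Σ batch = 551.0 kg; the LOI term Σ batch·LOI equals 50.94 kg; yield: glass divided by total = 90.76%.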